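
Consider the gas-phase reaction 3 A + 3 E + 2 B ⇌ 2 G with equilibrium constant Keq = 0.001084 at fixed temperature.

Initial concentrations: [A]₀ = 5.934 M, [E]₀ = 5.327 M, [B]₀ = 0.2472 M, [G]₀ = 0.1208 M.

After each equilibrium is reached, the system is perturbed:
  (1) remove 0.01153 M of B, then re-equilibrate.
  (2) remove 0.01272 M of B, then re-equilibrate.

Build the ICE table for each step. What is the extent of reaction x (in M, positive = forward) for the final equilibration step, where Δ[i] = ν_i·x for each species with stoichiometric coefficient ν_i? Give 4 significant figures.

x = -0.005108 M

Q₀ = 7.5604e-06 vs Keq = 0.001084 ⇒ Q<K, forward
Step 1:
                  A         E         B         G
  init        5.934     5.327    0.2472    0.1208
  Δ         -0.2791   -0.2791   -0.1861    0.1861
  eq          5.655     5.048   0.06112    0.3069
  solve Keq expr → x = 0.09304; check Q = 0.001084
Then remove 0.01153 M of B.
Step 2:
                  A         E         B         G
  init        5.655     5.048   0.04959    0.3069
  Δ         0.01385   0.01385  0.009232 -0.009232
  eq          5.669     5.062   0.05882    0.2977
  solve Keq expr → x = -0.004616; check Q = 0.001084
Then remove 0.01272 M of B.
Step 3:
                  A         E         B         G
  init        5.669     5.062    0.0461    0.2977
  Δ         0.01532   0.01532   0.01022  -0.01022
  eq          5.684     5.077   0.05631    0.2874
  solve Keq expr → x = -0.005108; check Q = 0.001084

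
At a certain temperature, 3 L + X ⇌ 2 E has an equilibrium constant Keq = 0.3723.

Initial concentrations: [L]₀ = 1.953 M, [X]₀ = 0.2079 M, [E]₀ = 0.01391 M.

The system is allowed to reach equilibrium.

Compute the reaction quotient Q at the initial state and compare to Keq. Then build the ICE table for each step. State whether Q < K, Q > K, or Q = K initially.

Q₀ = 1.2494e-04 vs Keq = 0.3723 ⇒ Q<K, forward
Step 1:
                  L         X         E
  Initial     1.953    0.2079   0.01391
  Change    -0.4246   -0.1415    0.2831
  Equil       1.528   0.06636     0.297
  solve Keq expr → x = 0.1415; check Q = 0.3723

Q₀ = 1.2494e-04; Q < K (proceeds forward)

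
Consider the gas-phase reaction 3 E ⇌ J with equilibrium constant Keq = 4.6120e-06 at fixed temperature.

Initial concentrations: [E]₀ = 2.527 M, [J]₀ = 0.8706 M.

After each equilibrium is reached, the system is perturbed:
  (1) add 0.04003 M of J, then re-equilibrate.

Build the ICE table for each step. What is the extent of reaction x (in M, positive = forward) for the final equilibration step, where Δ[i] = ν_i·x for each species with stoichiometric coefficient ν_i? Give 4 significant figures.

x = -0.03999 M

Q₀ = 0.05395 vs Keq = 4.6120e-06 ⇒ Q>K, reverse
Step 1:
                    E           J
  init          2.527      0.8706
  Δ              2.61       -0.87
  eq            5.137  6.2517e-04
  solve Keq expr → x = -0.87; check Q = 4.6120e-06
Then add 0.04003 M of J.
Step 2:
                    E           J
  init          5.137     0.04066
  Δ              0.12    -0.03999
  eq            5.257  6.7000e-04
  solve Keq expr → x = -0.03999; check Q = 4.6120e-06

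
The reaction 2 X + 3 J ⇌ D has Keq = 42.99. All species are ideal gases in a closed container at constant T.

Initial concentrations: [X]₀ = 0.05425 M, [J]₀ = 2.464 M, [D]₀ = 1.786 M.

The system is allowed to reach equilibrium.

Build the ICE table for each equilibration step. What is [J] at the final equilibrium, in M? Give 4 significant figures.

[J]_eq = 2.462 M

Q₀ = 40.57 vs Keq = 42.99 ⇒ Q<K, forward
Step 1:
                  X         J         D
  I         0.05425     2.464     1.786
  C        -0.00147 -0.002205 7.3505e-04
  E         0.05278     2.462     1.787
  solve Keq expr → x = 7.3505e-04; check Q = 42.99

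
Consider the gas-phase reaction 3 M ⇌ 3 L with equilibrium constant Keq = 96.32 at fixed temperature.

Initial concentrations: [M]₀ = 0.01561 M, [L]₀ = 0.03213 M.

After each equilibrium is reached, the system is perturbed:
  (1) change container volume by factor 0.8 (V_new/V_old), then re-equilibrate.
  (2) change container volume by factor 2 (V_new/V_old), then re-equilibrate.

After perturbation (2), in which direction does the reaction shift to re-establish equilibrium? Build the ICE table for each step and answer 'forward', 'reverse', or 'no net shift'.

Q₀ = 8.72 vs Keq = 96.32 ⇒ Q<K, forward
Step 1:
                  M         L
  I         0.01561   0.03213
  C        -0.00706   0.00706
  E         0.00855   0.03919
  solve Keq expr → x = 0.002353; check Q = 96.32
Then change container volume by factor 0.8 (V_new/V_old).
Step 2:
                  M         L
  I         0.01069   0.04899
  C               0         0
  E         0.01069   0.04899
  solve Keq expr → x = 0; check Q = 96.32
Then change container volume by factor 2 (V_new/V_old).
Step 3:
                  M         L
  I        0.005343   0.02449
  C               0         0
  E        0.005343   0.02449
  solve Keq expr → x = 0; check Q = 96.32

Direction: no net shift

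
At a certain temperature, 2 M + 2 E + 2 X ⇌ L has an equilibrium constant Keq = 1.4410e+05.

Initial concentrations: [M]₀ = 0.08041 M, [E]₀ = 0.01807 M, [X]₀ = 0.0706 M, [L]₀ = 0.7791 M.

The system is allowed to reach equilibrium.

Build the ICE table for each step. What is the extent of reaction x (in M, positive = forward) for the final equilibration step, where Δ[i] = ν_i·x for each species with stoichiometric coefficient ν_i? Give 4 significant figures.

Q₀ = 7.4037e+07 vs Keq = 1.4410e+05 ⇒ Q>K, reverse
Step 1:
                  M         E         X         L
  init      0.08041   0.01807    0.0706    0.7791
  Δ         0.07809   0.07809   0.07809  -0.03904
  eq         0.1585   0.09616    0.1487    0.7401
  solve Keq expr → x = -0.03904; check Q = 1.4410e+05

x = -0.03904 M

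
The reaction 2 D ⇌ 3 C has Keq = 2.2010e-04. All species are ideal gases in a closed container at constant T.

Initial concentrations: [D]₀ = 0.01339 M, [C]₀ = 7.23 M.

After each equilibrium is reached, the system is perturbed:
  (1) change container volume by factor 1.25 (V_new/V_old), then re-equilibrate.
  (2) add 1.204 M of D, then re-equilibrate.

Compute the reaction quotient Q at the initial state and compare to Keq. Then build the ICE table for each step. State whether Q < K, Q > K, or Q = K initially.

Q₀ = 2.1079e+06; Q > K (proceeds reverse)

Q₀ = 2.1079e+06 vs Keq = 2.2010e-04 ⇒ Q>K, reverse
Step 1:
                    D           C
  I           0.01339        7.23
  C             4.707       -7.06
  E              4.72      0.1699
  solve Keq expr → x = -2.353; check Q = 2.2010e-04
Then change container volume by factor 1.25 (V_new/V_old).
Step 2:
                    D           C
  I             3.776      0.1359
  C         -0.006878     0.01032
  E             3.769      0.1462
  solve Keq expr → x = 0.003439; check Q = 2.2010e-04
Then add 1.204 M of D.
Step 3:
                    D           C
  I             4.973      0.1462
  C          -0.01948     0.02922
  E             4.954      0.1755
  solve Keq expr → x = 0.009741; check Q = 2.2010e-04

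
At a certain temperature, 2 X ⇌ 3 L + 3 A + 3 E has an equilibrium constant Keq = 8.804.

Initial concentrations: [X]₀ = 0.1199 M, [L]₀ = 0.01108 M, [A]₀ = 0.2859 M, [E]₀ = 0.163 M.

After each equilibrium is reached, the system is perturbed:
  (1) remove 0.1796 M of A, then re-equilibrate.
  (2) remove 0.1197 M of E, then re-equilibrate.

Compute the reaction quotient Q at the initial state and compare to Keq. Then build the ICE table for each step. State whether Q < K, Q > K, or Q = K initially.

Q₀ = 9.5760e-09 vs Keq = 8.804 ⇒ Q<K, forward
Step 1:
                  X         L         A         E
  Initial    0.1199   0.01108    0.2859     0.163
  Change    -0.1182    0.1773    0.1773    0.1773
  Equil    0.001724    0.1883    0.4632    0.3403
  solve Keq expr → x = 0.05909; check Q = 8.804
Then remove 0.1796 M of A.
Step 2:
                  X         L         A         E
  Initial  0.001724    0.1883    0.2836    0.3403
  Change  -8.7850e-04  0.001318  0.001318  0.001318
  Equil   8.4503e-04    0.1897    0.2849    0.3416
  solve Keq expr → x = 4.3925e-04; check Q = 8.804
Then remove 0.1197 M of E.
Step 3:
                  X         L         A         E
  Initial 8.4503e-04    0.1897    0.2849    0.2219
  Change  -3.9735e-04 5.9603e-04 5.9603e-04 5.9603e-04
  Equil   4.4768e-04    0.1903    0.2855    0.2225
  solve Keq expr → x = 1.9868e-04; check Q = 8.804

Q₀ = 9.5760e-09; Q < K (proceeds forward)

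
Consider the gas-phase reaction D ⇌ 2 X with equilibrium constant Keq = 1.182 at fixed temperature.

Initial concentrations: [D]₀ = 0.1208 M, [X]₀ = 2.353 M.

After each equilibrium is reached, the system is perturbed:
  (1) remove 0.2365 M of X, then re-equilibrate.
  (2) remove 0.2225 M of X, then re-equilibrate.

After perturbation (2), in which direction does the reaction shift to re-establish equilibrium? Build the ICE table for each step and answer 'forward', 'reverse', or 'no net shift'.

Direction: forward

Q₀ = 45.83 vs Keq = 1.182 ⇒ Q>K, reverse
Step 1:
                    D           X
  init         0.1208       2.353
  Δ            0.6877      -1.375
  eq           0.8085      0.9776
  solve Keq expr → x = -0.6877; check Q = 1.182
Then remove 0.2365 M of X.
Step 2:
                    D           X
  init         0.8085      0.7411
  Δ          -0.09018      0.1804
  eq           0.7183      0.9214
  solve Keq expr → x = 0.09018; check Q = 1.182
Then remove 0.2225 M of X.
Step 3:
                    D           X
  init         0.7183      0.6989
  Δ          -0.08361      0.1672
  eq           0.6347      0.8662
  solve Keq expr → x = 0.08361; check Q = 1.182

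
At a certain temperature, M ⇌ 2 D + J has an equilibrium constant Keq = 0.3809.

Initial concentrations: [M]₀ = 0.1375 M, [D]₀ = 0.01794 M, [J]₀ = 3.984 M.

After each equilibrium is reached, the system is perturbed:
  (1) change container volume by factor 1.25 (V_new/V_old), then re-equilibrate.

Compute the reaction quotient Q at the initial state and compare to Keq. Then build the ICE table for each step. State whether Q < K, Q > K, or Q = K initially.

Q₀ = 0.009325 vs Keq = 0.3809 ⇒ Q<K, forward
Step 1:
                   M          D          J
  I           0.1375    0.01794      3.984
  C         -0.03925     0.0785    0.03925
  E          0.09825    0.09644      4.023
  solve Keq expr → x = 0.03925; check Q = 0.3809
Then change container volume by factor 1.25 (V_new/V_old).
Step 2:
                   M          D          J
  I           0.0786    0.07716      3.219
  C        -0.007299     0.0146   0.007299
  E           0.0713    0.09175      3.226
  solve Keq expr → x = 0.007299; check Q = 0.3809

Q₀ = 0.009325; Q < K (proceeds forward)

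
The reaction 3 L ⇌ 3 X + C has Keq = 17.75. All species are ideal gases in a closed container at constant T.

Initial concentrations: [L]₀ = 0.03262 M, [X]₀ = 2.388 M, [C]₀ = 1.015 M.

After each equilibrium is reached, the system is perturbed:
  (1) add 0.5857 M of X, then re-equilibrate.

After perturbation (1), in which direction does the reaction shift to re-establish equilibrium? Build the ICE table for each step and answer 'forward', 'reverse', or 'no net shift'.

Direction: reverse

Q₀ = 3.9821e+05 vs Keq = 17.75 ⇒ Q>K, reverse
Step 1:
                    L           X           C
  I           0.03262       2.388       1.015
  C            0.6053     -0.6053     -0.2018
  E            0.6379       1.783      0.8132
  solve Keq expr → x = -0.2018; check Q = 17.75
Then add 0.5857 M of X.
Step 2:
                    L           X           C
  I            0.6379       2.368      0.8132
  C            0.1427     -0.1427    -0.04756
  E            0.7806       2.226      0.7657
  solve Keq expr → x = -0.04756; check Q = 17.75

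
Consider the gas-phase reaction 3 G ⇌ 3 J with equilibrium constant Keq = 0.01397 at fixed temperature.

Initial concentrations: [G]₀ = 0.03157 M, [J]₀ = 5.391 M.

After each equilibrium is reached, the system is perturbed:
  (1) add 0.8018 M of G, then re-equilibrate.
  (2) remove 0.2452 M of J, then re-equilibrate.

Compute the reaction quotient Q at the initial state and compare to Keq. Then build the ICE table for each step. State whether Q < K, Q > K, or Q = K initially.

Q₀ = 4.9795e+06 vs Keq = 0.01397 ⇒ Q>K, reverse
Step 1:
                    G           J
  I           0.03157       5.391
  C             4.339      -4.339
  E              4.37       1.052
  solve Keq expr → x = -1.446; check Q = 0.01397
Then add 0.8018 M of G.
Step 2:
                    G           J
  I             5.172       1.052
  C           -0.1556      0.1556
  E             5.016       1.208
  solve Keq expr → x = 0.05188; check Q = 0.01397
Then remove 0.2452 M of J.
Step 3:
                    G           J
  I             5.016      0.9629
  C           -0.1976      0.1976
  E             4.819       1.161
  solve Keq expr → x = 0.06587; check Q = 0.01397

Q₀ = 4.9795e+06; Q > K (proceeds reverse)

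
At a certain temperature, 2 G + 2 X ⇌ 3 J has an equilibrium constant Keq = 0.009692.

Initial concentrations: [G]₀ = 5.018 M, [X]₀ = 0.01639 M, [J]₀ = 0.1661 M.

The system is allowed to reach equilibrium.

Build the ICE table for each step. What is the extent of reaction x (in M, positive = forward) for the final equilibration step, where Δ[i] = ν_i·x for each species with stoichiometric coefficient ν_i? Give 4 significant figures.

x = -0.02265 M

Q₀ = 0.6775 vs Keq = 0.009692 ⇒ Q>K, reverse
Step 1:
                    G           X           J
  I             5.018     0.01639      0.1661
  C            0.0453      0.0453    -0.06795
  E             5.063     0.06169     0.09815
  solve Keq expr → x = -0.02265; check Q = 0.009692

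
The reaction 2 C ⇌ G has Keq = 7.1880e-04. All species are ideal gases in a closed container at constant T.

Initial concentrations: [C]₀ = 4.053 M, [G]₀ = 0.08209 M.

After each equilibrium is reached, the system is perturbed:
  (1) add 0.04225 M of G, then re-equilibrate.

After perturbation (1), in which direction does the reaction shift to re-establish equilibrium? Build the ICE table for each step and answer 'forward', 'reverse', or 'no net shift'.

Q₀ = 0.004997 vs Keq = 7.1880e-04 ⇒ Q>K, reverse
Step 1:
                   C          G
  init         4.053    0.08209
  Δ           0.1389   -0.06946
  eq           4.192    0.01263
  solve Keq expr → x = -0.06946; check Q = 7.1880e-04
Then add 0.04225 M of G.
Step 2:
                   C          G
  init         4.192    0.05488
  Δ          0.08348   -0.04174
  eq           4.275    0.01314
  solve Keq expr → x = -0.04174; check Q = 7.1880e-04

Direction: reverse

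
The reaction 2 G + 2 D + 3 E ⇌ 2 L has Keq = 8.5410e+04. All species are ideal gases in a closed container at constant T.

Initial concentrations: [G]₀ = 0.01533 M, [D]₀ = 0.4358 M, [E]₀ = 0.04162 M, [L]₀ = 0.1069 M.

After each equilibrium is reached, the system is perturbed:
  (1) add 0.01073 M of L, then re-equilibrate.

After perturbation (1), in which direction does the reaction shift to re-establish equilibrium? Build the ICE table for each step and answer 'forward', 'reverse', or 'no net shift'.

Q₀ = 3.5513e+06 vs Keq = 8.5410e+04 ⇒ Q>K, reverse
Step 1:
                    G           D           E           L
  Initial     0.01533      0.4358     0.04162      0.1069
  Change      0.01949     0.01949     0.02924    -0.01949
  Equil       0.03482      0.4553     0.07086     0.08741
  solve Keq expr → x = -0.009747; check Q = 8.5410e+04
Then add 0.01073 M of L.
Step 2:
                    G           D           E           L
  Initial     0.03482      0.4553     0.07086     0.09814
  Change     0.001614    0.001614     0.00242   -0.001614
  Equil       0.03644      0.4569     0.07328     0.09652
  solve Keq expr → x = -8.0680e-04; check Q = 8.5410e+04

Direction: reverse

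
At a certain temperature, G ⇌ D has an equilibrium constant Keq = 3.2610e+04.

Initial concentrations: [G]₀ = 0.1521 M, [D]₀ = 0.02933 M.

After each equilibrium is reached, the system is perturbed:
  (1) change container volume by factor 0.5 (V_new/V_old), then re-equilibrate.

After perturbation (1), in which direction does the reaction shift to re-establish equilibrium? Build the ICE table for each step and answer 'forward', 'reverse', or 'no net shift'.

Q₀ = 0.1928 vs Keq = 3.2610e+04 ⇒ Q<K, forward
Step 1:
                  G         D
  init       0.1521   0.02933
  Δ         -0.1521    0.1521
  eq      5.5635e-06    0.1814
  solve Keq expr → x = 0.1521; check Q = 3.2610e+04
Then change container volume by factor 0.5 (V_new/V_old).
Step 2:
                  G         D
  init    1.1127e-05    0.3628
  Δ               0         0
  eq      1.1127e-05    0.3628
  solve Keq expr → x = 0; check Q = 3.2610e+04

Direction: no net shift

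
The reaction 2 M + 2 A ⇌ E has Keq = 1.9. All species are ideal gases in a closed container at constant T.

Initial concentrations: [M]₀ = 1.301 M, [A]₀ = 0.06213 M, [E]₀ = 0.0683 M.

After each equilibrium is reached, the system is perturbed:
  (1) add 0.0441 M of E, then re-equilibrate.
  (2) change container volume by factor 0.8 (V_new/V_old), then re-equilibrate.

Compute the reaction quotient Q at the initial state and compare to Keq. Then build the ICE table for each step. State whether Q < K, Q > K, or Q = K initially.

Q₀ = 10.45; Q > K (proceeds reverse)

Q₀ = 10.45 vs Keq = 1.9 ⇒ Q>K, reverse
Step 1:
                    M           A           E
  Initial       1.301     0.06213      0.0683
  Change      0.04977     0.04977    -0.02489
  Equil         1.351      0.1119     0.04341
  solve Keq expr → x = -0.02489; check Q = 1.9
Then add 0.0441 M of E.
Step 2:
                    M           A           E
  Initial       1.351      0.1119     0.08751
  Change      0.02974     0.02974    -0.01487
  Equil         1.381      0.1416     0.07264
  solve Keq expr → x = -0.01487; check Q = 1.9
Then change container volume by factor 0.8 (V_new/V_old).
Step 3:
                    M           A           E
  Initial       1.726      0.1771     0.09081
  Change     -0.03559    -0.03559     0.01779
  Equil          1.69      0.1415      0.1086
  solve Keq expr → x = 0.01779; check Q = 1.9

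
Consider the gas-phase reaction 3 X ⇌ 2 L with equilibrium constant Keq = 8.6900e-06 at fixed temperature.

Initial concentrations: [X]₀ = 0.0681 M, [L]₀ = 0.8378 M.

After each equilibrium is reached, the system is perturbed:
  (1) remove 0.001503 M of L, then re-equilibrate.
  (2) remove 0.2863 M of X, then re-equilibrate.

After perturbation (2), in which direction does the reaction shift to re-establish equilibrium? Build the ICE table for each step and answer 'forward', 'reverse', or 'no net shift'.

Q₀ = 2222 vs Keq = 8.6900e-06 ⇒ Q>K, reverse
Step 1:
                  X         L
  init       0.0681    0.8378
  Δ            1.25   -0.8333
  eq          1.318  0.004461
  solve Keq expr → x = -0.4167; check Q = 8.6900e-06
Then remove 0.001503 M of L.
Step 2:
                  X         L
  init        1.318  0.002958
  Δ       -0.002237  0.001492
  eq          1.316   0.00445
  solve Keq expr → x = 7.4582e-04; check Q = 8.6900e-06
Then remove 0.2863 M of X.
Step 3:
                  X         L
  init         1.03   0.00445
  Δ        0.002041 -0.001361
  eq          1.032  0.003089
  solve Keq expr → x = -6.8046e-04; check Q = 8.6900e-06

Direction: reverse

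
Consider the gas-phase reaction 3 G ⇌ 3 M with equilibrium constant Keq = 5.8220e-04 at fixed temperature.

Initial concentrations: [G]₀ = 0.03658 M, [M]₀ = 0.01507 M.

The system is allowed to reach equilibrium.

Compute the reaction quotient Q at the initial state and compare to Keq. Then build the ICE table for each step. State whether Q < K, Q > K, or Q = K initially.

Q₀ = 0.06992; Q > K (proceeds reverse)

Q₀ = 0.06992 vs Keq = 5.8220e-04 ⇒ Q>K, reverse
Step 1:
                  G         M
  init      0.03658   0.01507
  Δ         0.01109  -0.01109
  eq        0.04767   0.00398
  solve Keq expr → x = -0.003697; check Q = 5.8220e-04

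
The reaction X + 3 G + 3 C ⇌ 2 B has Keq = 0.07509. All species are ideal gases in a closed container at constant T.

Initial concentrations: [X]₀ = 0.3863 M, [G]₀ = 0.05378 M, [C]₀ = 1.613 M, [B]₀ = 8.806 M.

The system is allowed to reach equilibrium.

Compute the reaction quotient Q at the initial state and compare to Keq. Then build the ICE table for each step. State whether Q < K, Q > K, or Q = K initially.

Q₀ = 3.0752e+05 vs Keq = 0.07509 ⇒ Q>K, reverse
Step 1:
                   X          G          C          B
  Initial     0.3863    0.05378      1.613      8.806
  Change      0.7346      2.204      2.204     -1.469
  Equil        1.121      2.257      3.817      7.337
  solve Keq expr → x = -0.7346; check Q = 0.07509

Q₀ = 3.0752e+05; Q > K (proceeds reverse)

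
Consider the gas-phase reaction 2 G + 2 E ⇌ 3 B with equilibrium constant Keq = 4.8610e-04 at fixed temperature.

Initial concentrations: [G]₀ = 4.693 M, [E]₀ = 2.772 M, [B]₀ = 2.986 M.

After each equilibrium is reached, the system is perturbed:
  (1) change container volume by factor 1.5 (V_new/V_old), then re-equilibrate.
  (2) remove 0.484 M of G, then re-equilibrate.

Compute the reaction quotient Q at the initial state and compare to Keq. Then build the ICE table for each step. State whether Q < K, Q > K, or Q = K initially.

Q₀ = 0.1573 vs Keq = 4.8610e-04 ⇒ Q>K, reverse
Step 1:
                  G         E         B
  init        4.693     2.772     2.986
  Δ           1.522     1.522    -2.284
  eq          6.215     4.294    0.7023
  solve Keq expr → x = -0.7612; check Q = 4.8610e-04
Then change container volume by factor 1.5 (V_new/V_old).
Step 2:
                  G         E         B
  init        4.144     2.863    0.4682
  Δ         0.03563   0.03563  -0.05344
  eq          4.179     2.899    0.4147
  solve Keq expr → x = -0.01781; check Q = 4.8610e-04
Then remove 0.484 M of G.
Step 3:
                  G         E         B
  init        3.695     2.899    0.4147
  Δ         0.01972   0.01972  -0.02958
  eq          3.715     2.918    0.3852
  solve Keq expr → x = -0.009859; check Q = 4.8610e-04

Q₀ = 0.1573; Q > K (proceeds reverse)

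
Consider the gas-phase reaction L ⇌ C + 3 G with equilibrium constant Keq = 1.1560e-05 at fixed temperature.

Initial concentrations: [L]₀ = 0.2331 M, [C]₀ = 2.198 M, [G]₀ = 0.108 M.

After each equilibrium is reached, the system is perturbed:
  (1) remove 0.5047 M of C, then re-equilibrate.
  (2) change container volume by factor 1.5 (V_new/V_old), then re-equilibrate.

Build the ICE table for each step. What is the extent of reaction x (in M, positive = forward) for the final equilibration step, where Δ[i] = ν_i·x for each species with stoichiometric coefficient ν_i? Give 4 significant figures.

Q₀ = 0.01188 vs Keq = 1.1560e-05 ⇒ Q>K, reverse
Step 1:
                   L          C          G
  I           0.2331      2.198      0.108
  C          0.03226   -0.03226   -0.09677
  E           0.2654      2.166    0.01123
  solve Keq expr → x = -0.03226; check Q = 1.1560e-05
Then remove 0.5047 M of C.
Step 2:
                   L          C          G
  I           0.2654      1.661    0.01123
  C       -3.4410e-04 3.4410e-04   0.001032
  E            0.265      1.661    0.01226
  solve Keq expr → x = 3.4410e-04; check Q = 1.1560e-05
Then change container volume by factor 1.5 (V_new/V_old).
Step 3:
                   L          C          G
  I           0.1767      1.108   0.008175
  C         -0.00135    0.00135   0.004051
  E           0.1753      1.109    0.01223
  solve Keq expr → x = 0.00135; check Q = 1.1560e-05

x = 0.00135 M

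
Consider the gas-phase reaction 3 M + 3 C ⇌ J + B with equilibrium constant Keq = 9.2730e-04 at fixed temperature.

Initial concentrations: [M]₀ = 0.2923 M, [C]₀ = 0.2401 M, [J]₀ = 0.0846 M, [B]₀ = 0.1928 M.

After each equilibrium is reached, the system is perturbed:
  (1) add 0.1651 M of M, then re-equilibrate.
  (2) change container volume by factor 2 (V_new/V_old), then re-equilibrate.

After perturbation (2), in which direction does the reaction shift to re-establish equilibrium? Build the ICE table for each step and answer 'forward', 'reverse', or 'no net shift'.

Direction: reverse

Q₀ = 47.19 vs Keq = 9.2730e-04 ⇒ Q>K, reverse
Step 1:
                  M         C         J         B
  I          0.2923    0.2401    0.0846    0.1928
  C          0.2533    0.2533  -0.08443  -0.08443
  E          0.5456    0.4934 1.6693e-04    0.1084
  solve Keq expr → x = -0.08443; check Q = 9.2730e-04
Then add 0.1651 M of M.
Step 2:
                  M         C         J         B
  I          0.7107    0.4934 1.6693e-04    0.1084
  C       -5.9727e-04 -5.9727e-04 1.9909e-04 1.9909e-04
  E          0.7101    0.4928 3.6602e-04    0.1086
  solve Keq expr → x = 1.9909e-04; check Q = 9.2730e-04
Then change container volume by factor 2 (V_new/V_old).
Step 3:
                  M         C         J         B
  I          0.3551    0.2464 1.8301e-04   0.05428
  C       5.1424e-04 5.1424e-04 -1.7141e-04 -1.7141e-04
  E          0.3556    0.2469 1.1597e-05   0.05411
  solve Keq expr → x = -1.7141e-04; check Q = 9.2730e-04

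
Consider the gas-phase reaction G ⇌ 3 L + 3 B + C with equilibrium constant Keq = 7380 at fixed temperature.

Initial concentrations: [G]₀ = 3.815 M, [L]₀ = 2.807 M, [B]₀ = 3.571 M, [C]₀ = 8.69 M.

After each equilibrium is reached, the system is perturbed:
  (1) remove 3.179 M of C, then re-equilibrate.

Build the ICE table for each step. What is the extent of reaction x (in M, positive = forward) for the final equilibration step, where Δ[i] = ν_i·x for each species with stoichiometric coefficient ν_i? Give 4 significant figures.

Q₀ = 2294 vs Keq = 7380 ⇒ Q<K, forward
Step 1:
                    G           L           B           C
  I             3.815       2.807       3.571        8.69
  C           -0.2086      0.6259      0.6259      0.2086
  E             3.606       3.433       4.197       8.899
  solve Keq expr → x = 0.2086; check Q = 7380
Then remove 3.179 M of C.
Step 2:
                    G           L           B           C
  I             3.606       3.433       4.197        5.72
  C          -0.08734       0.262       0.262     0.08734
  E             3.519       3.695       4.459       5.807
  solve Keq expr → x = 0.08734; check Q = 7380

x = 0.08734 M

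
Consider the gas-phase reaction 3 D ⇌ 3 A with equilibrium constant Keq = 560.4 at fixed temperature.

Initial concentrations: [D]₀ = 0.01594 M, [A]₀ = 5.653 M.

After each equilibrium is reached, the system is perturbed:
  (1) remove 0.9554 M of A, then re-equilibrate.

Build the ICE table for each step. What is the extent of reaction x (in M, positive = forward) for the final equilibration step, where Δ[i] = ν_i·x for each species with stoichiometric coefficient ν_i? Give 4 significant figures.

x = 0.03445 M

Q₀ = 4.4604e+07 vs Keq = 560.4 ⇒ Q>K, reverse
Step 1:
                  D         A
  I         0.01594     5.653
  C          0.5973   -0.5973
  E          0.6132     5.056
  solve Keq expr → x = -0.1991; check Q = 560.4
Then remove 0.9554 M of A.
Step 2:
                  D         A
  I          0.6132       4.1
  C         -0.1033    0.1033
  E          0.5099     4.204
  solve Keq expr → x = 0.03445; check Q = 560.4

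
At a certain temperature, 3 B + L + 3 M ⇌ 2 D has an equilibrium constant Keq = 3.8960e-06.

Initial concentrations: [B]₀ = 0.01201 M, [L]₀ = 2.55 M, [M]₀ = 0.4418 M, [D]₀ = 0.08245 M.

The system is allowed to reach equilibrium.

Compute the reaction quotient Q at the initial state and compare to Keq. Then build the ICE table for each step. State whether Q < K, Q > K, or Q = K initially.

Q₀ = 1.7846e+04; Q > K (proceeds reverse)

Q₀ = 1.7846e+04 vs Keq = 3.8960e-06 ⇒ Q>K, reverse
Step 1:
                   B          L          M          D
  init       0.01201       2.55     0.4418    0.08245
  Δ           0.1236    0.04119     0.1236   -0.08238
  eq          0.1356      2.591     0.5654 6.7433e-05
  solve Keq expr → x = -0.04119; check Q = 3.8960e-06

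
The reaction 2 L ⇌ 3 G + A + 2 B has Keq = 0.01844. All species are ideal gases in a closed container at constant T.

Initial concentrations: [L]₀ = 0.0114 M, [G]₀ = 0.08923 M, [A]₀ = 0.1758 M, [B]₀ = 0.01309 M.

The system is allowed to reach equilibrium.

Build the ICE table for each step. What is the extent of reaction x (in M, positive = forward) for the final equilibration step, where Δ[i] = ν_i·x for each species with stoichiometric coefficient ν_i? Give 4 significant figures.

Q₀ = 1.6467e-04 vs Keq = 0.01844 ⇒ Q<K, forward
Step 1:
                  L         G         A         B
  I          0.0114   0.08923    0.1758   0.01309
  C       -0.009109   0.01366  0.004554  0.009109
  E        0.002291    0.1029    0.1804    0.0222
  solve Keq expr → x = 0.004554; check Q = 0.01844

x = 0.004554 M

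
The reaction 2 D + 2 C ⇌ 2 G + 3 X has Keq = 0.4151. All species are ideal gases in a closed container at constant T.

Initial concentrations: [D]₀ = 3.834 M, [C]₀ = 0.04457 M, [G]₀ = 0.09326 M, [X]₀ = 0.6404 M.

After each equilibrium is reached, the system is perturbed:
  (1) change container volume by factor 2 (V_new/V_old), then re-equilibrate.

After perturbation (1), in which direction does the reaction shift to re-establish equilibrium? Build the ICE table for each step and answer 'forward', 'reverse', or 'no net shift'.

Direction: forward

Q₀ = 0.07823 vs Keq = 0.4151 ⇒ Q<K, forward
Step 1:
                    D           C           G           X
  init          3.834     0.04457     0.09326      0.6404
  Δ          -0.01944    -0.01944     0.01944     0.02917
  eq            3.815     0.02513      0.1127      0.6696
  solve Keq expr → x = 0.009722; check Q = 0.4151
Then change container volume by factor 2 (V_new/V_old).
Step 2:
                    D           C           G           X
  init          1.907     0.01256     0.05635      0.3348
  Δ         -0.003002   -0.003002    0.003002    0.004503
  eq            1.904    0.009561     0.05935      0.3393
  solve Keq expr → x = 0.001501; check Q = 0.4151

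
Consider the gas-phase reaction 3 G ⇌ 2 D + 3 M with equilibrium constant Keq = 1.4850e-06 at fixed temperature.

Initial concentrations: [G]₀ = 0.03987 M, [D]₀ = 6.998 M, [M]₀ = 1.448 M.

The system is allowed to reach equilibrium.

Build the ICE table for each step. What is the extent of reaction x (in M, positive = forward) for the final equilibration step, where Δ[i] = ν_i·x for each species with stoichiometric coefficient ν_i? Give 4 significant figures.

Q₀ = 2.3459e+06 vs Keq = 1.4850e-06 ⇒ Q>K, reverse
Step 1:
                  G         D         M
  I         0.03987     6.998     1.448
  C           1.443   -0.9619    -1.443
  E           1.483     6.036  0.005103
  solve Keq expr → x = -0.481; check Q = 1.4850e-06

x = -0.481 M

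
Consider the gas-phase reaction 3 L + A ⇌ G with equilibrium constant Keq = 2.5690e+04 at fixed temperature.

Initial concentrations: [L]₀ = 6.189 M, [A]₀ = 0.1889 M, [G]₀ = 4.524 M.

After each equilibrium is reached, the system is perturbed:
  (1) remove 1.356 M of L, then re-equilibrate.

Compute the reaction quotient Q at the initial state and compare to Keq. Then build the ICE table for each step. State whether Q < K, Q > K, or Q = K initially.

Q₀ = 0.101 vs Keq = 2.5690e+04 ⇒ Q<K, forward
Step 1:
                  L         A         G
  init        6.189    0.1889     4.524
  Δ         -0.5667   -0.1889    0.1889
  eq          5.622 1.0322e-06     4.713
  solve Keq expr → x = 0.1889; check Q = 2.5690e+04
Then remove 1.356 M of L.
Step 2:
                  L         A         G
  init        4.266 1.0322e-06     4.713
  Δ       3.9907e-06 1.3302e-06 -1.3302e-06
  eq          4.266 2.3625e-06     4.713
  solve Keq expr → x = -1.3302e-06; check Q = 2.5690e+04

Q₀ = 0.101; Q < K (proceeds forward)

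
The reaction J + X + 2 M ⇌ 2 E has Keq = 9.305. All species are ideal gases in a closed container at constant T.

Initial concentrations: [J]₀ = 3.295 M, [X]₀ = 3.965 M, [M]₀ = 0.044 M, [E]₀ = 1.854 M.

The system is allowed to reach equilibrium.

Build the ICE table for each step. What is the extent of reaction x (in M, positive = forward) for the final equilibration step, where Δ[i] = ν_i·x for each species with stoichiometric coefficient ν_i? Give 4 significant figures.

Q₀ = 135.9 vs Keq = 9.305 ⇒ Q>K, reverse
Step 1:
                  J         X         M         E
  init        3.295     3.965     0.044     1.854
  Δ         0.05581   0.05581    0.1116   -0.1116
  eq          3.351     4.021    0.1556     1.742
  solve Keq expr → x = -0.05581; check Q = 9.305

x = -0.05581 M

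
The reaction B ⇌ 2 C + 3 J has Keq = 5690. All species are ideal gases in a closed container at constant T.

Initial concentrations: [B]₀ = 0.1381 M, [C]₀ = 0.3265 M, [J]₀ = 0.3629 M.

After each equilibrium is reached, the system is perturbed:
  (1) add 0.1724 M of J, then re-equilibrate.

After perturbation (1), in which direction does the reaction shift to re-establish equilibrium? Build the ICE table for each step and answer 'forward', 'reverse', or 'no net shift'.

Direction: reverse

Q₀ = 0.03689 vs Keq = 5690 ⇒ Q<K, forward
Step 1:
                   B          C          J
  I           0.1381     0.3265     0.3629
  C          -0.1381     0.2761     0.4142
  E       2.9954e-05     0.6026     0.7771
  solve Keq expr → x = 0.1381; check Q = 5690
Then add 0.1724 M of J.
Step 2:
                   B          C          J
  I       2.9954e-05     0.6026     0.9495
  C       2.4663e-05 -4.9327e-05 -7.3990e-05
  E       5.4617e-05     0.6026     0.9494
  solve Keq expr → x = -2.4663e-05; check Q = 5690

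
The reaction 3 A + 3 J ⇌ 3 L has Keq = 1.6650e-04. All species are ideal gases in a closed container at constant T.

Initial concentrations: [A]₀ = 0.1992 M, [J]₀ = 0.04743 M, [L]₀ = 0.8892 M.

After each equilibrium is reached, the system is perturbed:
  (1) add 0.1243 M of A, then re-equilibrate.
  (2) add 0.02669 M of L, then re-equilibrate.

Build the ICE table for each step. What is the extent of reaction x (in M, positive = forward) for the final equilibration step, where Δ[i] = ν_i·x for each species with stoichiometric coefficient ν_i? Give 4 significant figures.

Q₀ = 8.3363e+05 vs Keq = 1.6650e-04 ⇒ Q>K, reverse
Step 1:
                    A           J           L
  Initial      0.1992     0.04743      0.8892
  Change       0.8386      0.8386     -0.8386
  Equil         1.038       0.886     0.05059
  solve Keq expr → x = -0.2795; check Q = 1.6650e-04
Then add 0.1243 M of A.
Step 2:
                    A           J           L
  Initial       1.162       0.886     0.05059
  Change    -0.005447   -0.005447    0.005447
  Equil         1.157      0.8806     0.05603
  solve Keq expr → x = 0.001816; check Q = 1.6650e-04
Then add 0.02669 M of L.
Step 3:
                    A           J           L
  Initial       1.157      0.8806     0.08272
  Change      0.02397     0.02397    -0.02397
  Equil         1.181      0.9046     0.05875
  solve Keq expr → x = -0.007991; check Q = 1.6650e-04

x = -0.007991 M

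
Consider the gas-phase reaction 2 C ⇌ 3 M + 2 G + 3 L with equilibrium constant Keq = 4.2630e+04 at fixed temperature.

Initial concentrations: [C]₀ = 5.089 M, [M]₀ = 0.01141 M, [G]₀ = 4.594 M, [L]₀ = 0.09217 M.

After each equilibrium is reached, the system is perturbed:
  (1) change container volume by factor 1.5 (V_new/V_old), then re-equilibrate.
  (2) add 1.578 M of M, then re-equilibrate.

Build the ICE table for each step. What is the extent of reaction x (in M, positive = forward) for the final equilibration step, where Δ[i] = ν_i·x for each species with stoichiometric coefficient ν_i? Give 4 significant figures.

x = -0.1309 M

Q₀ = 9.4786e-10 vs Keq = 4.2630e+04 ⇒ Q<K, forward
Step 1:
                   C          M          G          L
  init         5.089    0.01141      4.594    0.09217
  Δ           -2.688      4.032      2.688      4.032
  eq           2.401      4.043      7.282      4.124
  solve Keq expr → x = 1.344; check Q = 4.2630e+04
Then change container volume by factor 1.5 (V_new/V_old).
Step 2:
                   C          M          G          L
  init         1.601      2.695      4.855      2.749
  Δ          -0.5058     0.7587     0.5058     0.7587
  eq           1.095      3.454       5.36      3.508
  solve Keq expr → x = 0.2529; check Q = 4.2630e+04
Then add 1.578 M of M.
Step 3:
                   C          M          G          L
  init         1.095      5.032       5.36      3.508
  Δ           0.2618    -0.3927    -0.2618    -0.3927
  eq           1.357      4.639      5.099      3.115
  solve Keq expr → x = -0.1309; check Q = 4.2630e+04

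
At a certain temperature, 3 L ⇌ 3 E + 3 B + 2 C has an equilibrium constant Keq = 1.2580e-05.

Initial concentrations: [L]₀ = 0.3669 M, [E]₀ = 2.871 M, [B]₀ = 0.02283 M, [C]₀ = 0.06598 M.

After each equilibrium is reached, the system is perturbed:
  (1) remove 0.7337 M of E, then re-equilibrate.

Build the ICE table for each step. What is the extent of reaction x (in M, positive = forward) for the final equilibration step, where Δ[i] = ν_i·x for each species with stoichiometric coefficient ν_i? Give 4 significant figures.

Q₀ = 2.4820e-05 vs Keq = 1.2580e-05 ⇒ Q>K, reverse
Step 1:
                    L           E           B           C
  init         0.3669       2.871     0.02283     0.06598
  Δ          0.003907   -0.003907   -0.003907   -0.002605
  eq           0.3708       2.867     0.01892     0.06338
  solve Keq expr → x = -0.001302; check Q = 1.2580e-05
Then remove 0.7337 M of E.
Step 2:
                    L           E           B           C
  init         0.3708       2.133     0.01892     0.06338
  Δ         -0.005214    0.005214    0.005214    0.003476
  eq           0.3656       2.139     0.02414     0.06685
  solve Keq expr → x = 0.001738; check Q = 1.2580e-05

x = 0.001738 M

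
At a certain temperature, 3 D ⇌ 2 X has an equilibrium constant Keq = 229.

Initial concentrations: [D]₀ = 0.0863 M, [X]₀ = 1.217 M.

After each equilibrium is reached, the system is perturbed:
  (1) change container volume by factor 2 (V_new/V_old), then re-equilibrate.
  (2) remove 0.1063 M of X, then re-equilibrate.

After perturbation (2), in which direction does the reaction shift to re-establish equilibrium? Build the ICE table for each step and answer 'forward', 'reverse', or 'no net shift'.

Q₀ = 2304 vs Keq = 229 ⇒ Q>K, reverse
Step 1:
                  D         X
  I          0.0863     1.217
  C         0.09359  -0.06239
  E          0.1799     1.155
  solve Keq expr → x = -0.0312; check Q = 229
Then change container volume by factor 2 (V_new/V_old).
Step 2:
                  D         X
  I         0.08995    0.5773
  C          0.0215  -0.01433
  E          0.1114     0.563
  solve Keq expr → x = -0.007165; check Q = 229
Then remove 0.1063 M of X.
Step 3:
                  D         X
  I          0.1114    0.4567
  C        -0.01326  0.008843
  E         0.09818    0.4655
  solve Keq expr → x = 0.004421; check Q = 229

Direction: forward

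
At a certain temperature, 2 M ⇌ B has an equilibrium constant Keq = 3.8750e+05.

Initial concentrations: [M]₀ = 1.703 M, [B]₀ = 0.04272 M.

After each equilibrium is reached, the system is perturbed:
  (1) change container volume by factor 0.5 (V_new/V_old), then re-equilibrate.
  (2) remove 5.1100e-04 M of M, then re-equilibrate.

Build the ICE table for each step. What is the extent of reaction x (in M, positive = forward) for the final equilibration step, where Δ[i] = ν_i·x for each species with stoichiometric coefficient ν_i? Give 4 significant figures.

Q₀ = 0.01473 vs Keq = 3.8750e+05 ⇒ Q<K, forward
Step 1:
                    M           B
  I             1.703     0.04272
  C            -1.701      0.8507
  E          0.001518      0.8935
  solve Keq expr → x = 0.8507; check Q = 3.8750e+05
Then change container volume by factor 0.5 (V_new/V_old).
Step 2:
                    M           B
  I          0.003037       1.787
  C       -8.8922e-04  4.4461e-04
  E          0.002148       1.787
  solve Keq expr → x = 4.4461e-04; check Q = 3.8750e+05
Then remove 5.1100e-04 M of M.
Step 3:
                    M           B
  I          0.001637       1.787
  C        5.1085e-04 -2.5542e-04
  E          0.002148       1.787
  solve Keq expr → x = -2.5542e-04; check Q = 3.8750e+05

x = -2.5542e-04 M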